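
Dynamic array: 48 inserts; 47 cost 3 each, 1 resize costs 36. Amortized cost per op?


Formula: Amortized cost = Total cost / Operations
Total cost = (47 * 3) + (1 * 36)
Total cost = 141 + 36 = 177
Amortized = 177 / 48 = 3.6875

3.6875


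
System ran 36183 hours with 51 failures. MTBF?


Formula: MTBF = Total operating time / Number of failures
MTBF = 36183 / 51
MTBF = 709.47 hours

709.47 hours


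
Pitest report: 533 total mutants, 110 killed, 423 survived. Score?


Mutation score = killed / total * 100
Mutation score = 110 / 533 * 100
Mutation score = 20.64%

20.64%


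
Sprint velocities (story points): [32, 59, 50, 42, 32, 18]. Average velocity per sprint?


Formula: Avg velocity = Total points / Number of sprints
Points: [32, 59, 50, 42, 32, 18]
Sum = 32 + 59 + 50 + 42 + 32 + 18 = 233
Avg velocity = 233 / 6 = 38.83 points/sprint

38.83 points/sprint


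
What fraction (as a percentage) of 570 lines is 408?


Coverage = covered / total * 100
Coverage = 408 / 570 * 100
Coverage = 71.58%

71.58%


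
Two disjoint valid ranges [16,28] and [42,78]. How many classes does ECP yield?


Valid ranges: [16,28] and [42,78]
Class 1: x < 16 — invalid
Class 2: 16 ≤ x ≤ 28 — valid
Class 3: 28 < x < 42 — invalid (gap between ranges)
Class 4: 42 ≤ x ≤ 78 — valid
Class 5: x > 78 — invalid
Total equivalence classes: 5

5 equivalence classes


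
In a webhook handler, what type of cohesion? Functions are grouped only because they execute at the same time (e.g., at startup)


Reasoning: Related by timing only
Type: Temporal cohesion

Temporal cohesion


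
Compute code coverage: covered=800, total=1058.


Coverage = covered / total * 100
Coverage = 800 / 1058 * 100
Coverage = 75.61%

75.61%


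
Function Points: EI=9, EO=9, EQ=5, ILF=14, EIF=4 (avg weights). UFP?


UFP = EI*4 + EO*5 + EQ*4 + ILF*10 + EIF*7
UFP = 9*4 + 9*5 + 5*4 + 14*10 + 4*7
UFP = 36 + 45 + 20 + 140 + 28
UFP = 269

269


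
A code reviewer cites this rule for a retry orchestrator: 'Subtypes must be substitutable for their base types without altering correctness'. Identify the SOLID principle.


This describes the Liskov Substitution Principle (LSP)

Liskov Substitution Principle (LSP)


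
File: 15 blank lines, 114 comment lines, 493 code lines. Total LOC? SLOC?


Total LOC = blank + comment + code
Total LOC = 15 + 114 + 493 = 622
SLOC (source only) = code = 493

Total LOC: 622, SLOC: 493


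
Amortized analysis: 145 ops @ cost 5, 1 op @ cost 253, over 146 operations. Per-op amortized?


Formula: Amortized cost = Total cost / Operations
Total cost = (145 * 5) + (1 * 253)
Total cost = 725 + 253 = 978
Amortized = 978 / 146 = 6.6986

6.6986


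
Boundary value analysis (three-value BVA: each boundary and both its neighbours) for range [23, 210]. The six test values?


Range: [23, 210]
Boundaries: just below min, min, min+1, max-1, max, just above max
Values: [22, 23, 24, 209, 210, 211]

[22, 23, 24, 209, 210, 211]


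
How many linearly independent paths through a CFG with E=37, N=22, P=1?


Formula: V(G) = E - N + 2P
V(G) = 37 - 22 + 2*1
V(G) = 15 + 2
V(G) = 17

17


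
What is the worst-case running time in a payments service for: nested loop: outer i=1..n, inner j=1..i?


Reasoning: triangle: n(n+1)/2 ~ n^2/2
Complexity: O(n^2)

O(n^2)


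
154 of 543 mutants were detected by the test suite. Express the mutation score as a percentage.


Mutation score = killed / total * 100
Mutation score = 154 / 543 * 100
Mutation score = 28.36%

28.36%


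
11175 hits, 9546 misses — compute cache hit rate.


Formula: hit rate = hits / (hits + misses) * 100
hit rate = 11175 / (11175 + 9546) * 100
hit rate = 11175 / 20721 * 100
hit rate = 53.93%

53.93%


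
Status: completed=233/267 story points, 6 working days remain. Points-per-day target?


Formula: Required rate = Remaining points / Days left
Remaining = 267 - 233 = 34 points
Required rate = 34 / 6 = 5.67 points/day

5.67 points/day


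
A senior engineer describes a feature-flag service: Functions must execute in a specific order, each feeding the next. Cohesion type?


Reasoning: Output of one is input to next
Type: Sequential cohesion

Sequential cohesion


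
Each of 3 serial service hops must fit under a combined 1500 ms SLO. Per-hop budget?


Formula: per_stage = total_budget / stages
per_stage = 1500 / 3
per_stage = 500.0 ms

500.0 ms


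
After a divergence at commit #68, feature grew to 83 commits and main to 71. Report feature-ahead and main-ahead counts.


Common ancestor: commit #68
feature commits after divergence: 83 - 68 = 15
main commits after divergence: 71 - 68 = 3
feature is 15 commits ahead of main
main is 3 commits ahead of feature

feature ahead: 15, main ahead: 3


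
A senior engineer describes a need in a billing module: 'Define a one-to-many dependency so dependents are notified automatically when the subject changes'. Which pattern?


This matches the Observer pattern

Observer


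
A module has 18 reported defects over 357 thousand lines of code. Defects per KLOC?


Defect density = defects / KLOC
Defect density = 18 / 357
Defect density = 0.05 defects/KLOC

0.05 defects/KLOC


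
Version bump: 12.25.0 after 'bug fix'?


Current: 12.25.0
Change category: 'bug fix' → patch bump
SemVer rule: patch bump → increment PATCH (MAJOR and MINOR unchanged)
New: 12.25.1

12.25.1


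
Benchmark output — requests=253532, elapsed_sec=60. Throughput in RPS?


Formula: throughput = requests / seconds
throughput = 253532 / 60
throughput = 4225.53 requests/second

4225.53 requests/second


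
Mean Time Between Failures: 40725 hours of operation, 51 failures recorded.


Formula: MTBF = Total operating time / Number of failures
MTBF = 40725 / 51
MTBF = 798.53 hours

798.53 hours


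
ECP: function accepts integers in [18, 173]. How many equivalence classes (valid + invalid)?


Valid range: [18, 173]
Class 1: x < 18 — invalid
Class 2: 18 ≤ x ≤ 173 — valid
Class 3: x > 173 — invalid
Total equivalence classes: 3

3 equivalence classes


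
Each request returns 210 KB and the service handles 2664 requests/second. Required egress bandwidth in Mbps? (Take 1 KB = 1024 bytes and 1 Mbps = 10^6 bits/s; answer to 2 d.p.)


Formula: Mbps = payload_bytes * RPS * 8 / 1e6
Payload per request = 210 KB = 210 * 1024 = 215040 bytes
Total bytes/sec = 215040 * 2664 = 572866560
Total bits/sec = 572866560 * 8 = 4582932480
Mbps = 4582932480 / 1e6 = 4582.93

4582.93 Mbps


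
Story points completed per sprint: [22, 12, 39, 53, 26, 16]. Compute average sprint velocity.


Formula: Avg velocity = Total points / Number of sprints
Points: [22, 12, 39, 53, 26, 16]
Sum = 22 + 12 + 39 + 53 + 26 + 16 = 168
Avg velocity = 168 / 6 = 28.0 points/sprint

28.0 points/sprint


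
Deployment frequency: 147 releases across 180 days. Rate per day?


Formula: deployments per day = releases / days
= 147 / 180
= 0.817 deploys/day
(equivalently, 5.72 deploys/week)

0.817 deploys/day


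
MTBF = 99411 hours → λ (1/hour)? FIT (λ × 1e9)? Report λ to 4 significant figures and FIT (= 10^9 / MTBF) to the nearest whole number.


Formula: λ = 1 / MTBF; FIT = λ × 1e9 = 1e9 / MTBF
λ = 1 / 99411 ≈ 1.006e-05 failures/hour
FIT = 1e9 / 99411 ≈ 10059 failures per 1e9 hours (nearest whole number)

λ = 1.006e-05 /h, FIT = 10059


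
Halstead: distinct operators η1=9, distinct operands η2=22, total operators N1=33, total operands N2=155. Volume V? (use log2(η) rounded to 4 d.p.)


Formula: V = N * log2(η), where N = N1 + N2 and η = η1 + η2
η = 9 + 22 = 31
N = 33 + 155 = 188
log2(31) ≈ 4.9542
V = 188 * 4.9542 = 931.39

931.39


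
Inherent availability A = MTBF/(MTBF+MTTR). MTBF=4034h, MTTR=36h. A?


Availability = MTBF / (MTBF + MTTR)
Availability = 4034 / (4034 + 36)
Availability = 4034 / 4070
Availability = 99.1155%

99.1155%


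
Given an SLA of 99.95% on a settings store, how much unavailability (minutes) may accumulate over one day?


Formula: allowed downtime = period * (100 - SLA) / 100
Period (day) = 1440 minutes
Unavailability fraction = (100 - 99.95) / 100
Allowed downtime = 1440 * (100 - 99.95) / 100
Allowed downtime = 0.72 minutes

0.72 minutes


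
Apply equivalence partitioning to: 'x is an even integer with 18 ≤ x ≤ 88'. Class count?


Constraint: even integers in [18, 88]
Class 1: x < 18 — out-of-range invalid
Class 2: x in [18,88] but odd — wrong type invalid
Class 3: x in [18,88] and even — valid
Class 4: x > 88 — out-of-range invalid
Total equivalence classes: 4

4 equivalence classes


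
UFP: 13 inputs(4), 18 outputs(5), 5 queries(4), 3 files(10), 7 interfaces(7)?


UFP = EI*4 + EO*5 + EQ*4 + ILF*10 + EIF*7
UFP = 13*4 + 18*5 + 5*4 + 3*10 + 7*7
UFP = 52 + 90 + 20 + 30 + 49
UFP = 241

241


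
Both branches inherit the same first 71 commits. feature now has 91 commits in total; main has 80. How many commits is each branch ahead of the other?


Common ancestor: commit #71
feature commits after divergence: 91 - 71 = 20
main commits after divergence: 80 - 71 = 9
feature is 20 commits ahead of main
main is 9 commits ahead of feature

feature ahead: 20, main ahead: 9


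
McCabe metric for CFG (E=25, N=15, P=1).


Formula: V(G) = E - N + 2P
V(G) = 25 - 15 + 2*1
V(G) = 10 + 2
V(G) = 12

12


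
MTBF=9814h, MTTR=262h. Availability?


Availability = MTBF / (MTBF + MTTR)
Availability = 9814 / (9814 + 262)
Availability = 9814 / 10076
Availability = 97.3998%

97.3998%


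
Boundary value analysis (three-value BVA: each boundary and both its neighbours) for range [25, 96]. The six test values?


Range: [25, 96]
Boundaries: just below min, min, min+1, max-1, max, just above max
Values: [24, 25, 26, 95, 96, 97]

[24, 25, 26, 95, 96, 97]


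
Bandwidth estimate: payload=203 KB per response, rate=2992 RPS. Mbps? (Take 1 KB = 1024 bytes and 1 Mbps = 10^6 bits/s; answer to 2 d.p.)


Formula: Mbps = payload_bytes * RPS * 8 / 1e6
Payload per request = 203 KB = 203 * 1024 = 207872 bytes
Total bytes/sec = 207872 * 2992 = 621953024
Total bits/sec = 621953024 * 8 = 4975624192
Mbps = 4975624192 / 1e6 = 4975.62

4975.62 Mbps


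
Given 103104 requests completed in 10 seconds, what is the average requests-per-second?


Formula: throughput = requests / seconds
throughput = 103104 / 10
throughput = 10310.4 requests/second

10310.4 requests/second


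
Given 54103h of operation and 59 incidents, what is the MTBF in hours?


Formula: MTBF = Total operating time / Number of failures
MTBF = 54103 / 59
MTBF = 917.0 hours

917.0 hours


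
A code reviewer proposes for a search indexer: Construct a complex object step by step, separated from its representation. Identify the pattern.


This matches the Builder pattern

Builder


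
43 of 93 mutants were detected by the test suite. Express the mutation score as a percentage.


Mutation score = killed / total * 100
Mutation score = 43 / 93 * 100
Mutation score = 46.24%

46.24%


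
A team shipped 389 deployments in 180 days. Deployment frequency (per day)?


Formula: deployments per day = releases / days
= 389 / 180
= 2.161 deploys/day
(equivalently, 15.13 deploys/week)

2.161 deploys/day


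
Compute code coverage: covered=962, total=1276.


Coverage = covered / total * 100
Coverage = 962 / 1276 * 100
Coverage = 75.39%

75.39%


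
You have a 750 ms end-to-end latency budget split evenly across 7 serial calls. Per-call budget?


Formula: per_stage = total_budget / stages
per_stage = 750 / 7
per_stage = 107.14 ms

107.14 ms


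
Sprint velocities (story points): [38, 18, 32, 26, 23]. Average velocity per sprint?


Formula: Avg velocity = Total points / Number of sprints
Points: [38, 18, 32, 26, 23]
Sum = 38 + 18 + 32 + 26 + 23 = 137
Avg velocity = 137 / 5 = 27.4 points/sprint

27.4 points/sprint


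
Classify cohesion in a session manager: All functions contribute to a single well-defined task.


Reasoning: Best: single purpose
Type: Functional cohesion

Functional cohesion


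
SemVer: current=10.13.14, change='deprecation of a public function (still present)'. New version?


Current: 10.13.14
Change category: 'deprecation of a public function (still present)' → minor bump
SemVer rule: minor bump → increment MINOR, reset PATCH to 0 (MAJOR unchanged)
New: 10.14.0

10.14.0


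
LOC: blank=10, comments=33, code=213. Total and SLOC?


Total LOC = blank + comment + code
Total LOC = 10 + 33 + 213 = 256
SLOC (source only) = code = 213

Total LOC: 256, SLOC: 213


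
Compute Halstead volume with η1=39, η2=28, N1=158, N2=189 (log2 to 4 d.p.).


Formula: V = N * log2(η), where N = N1 + N2 and η = η1 + η2
η = 39 + 28 = 67
N = 158 + 189 = 347
log2(67) ≈ 6.0661
V = 347 * 6.0661 = 2104.94

2104.94


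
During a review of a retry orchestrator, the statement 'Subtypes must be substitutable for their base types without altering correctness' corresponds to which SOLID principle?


This describes the Liskov Substitution Principle (LSP)

Liskov Substitution Principle (LSP)


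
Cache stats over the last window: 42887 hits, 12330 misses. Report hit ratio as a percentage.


Formula: hit rate = hits / (hits + misses) * 100
hit rate = 42887 / (42887 + 12330) * 100
hit rate = 42887 / 55217 * 100
hit rate = 77.67%

77.67%


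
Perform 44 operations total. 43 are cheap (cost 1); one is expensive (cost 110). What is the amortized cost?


Formula: Amortized cost = Total cost / Operations
Total cost = (43 * 1) + (1 * 110)
Total cost = 43 + 110 = 153
Amortized = 153 / 44 = 3.4773

3.4773


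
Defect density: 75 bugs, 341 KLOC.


Defect density = defects / KLOC
Defect density = 75 / 341
Defect density = 0.22 defects/KLOC

0.22 defects/KLOC


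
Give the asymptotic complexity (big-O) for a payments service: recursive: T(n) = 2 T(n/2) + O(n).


Reasoning: master theorem case 2 (merge-sort recurrence)
Complexity: O(n log n)

O(n log n)


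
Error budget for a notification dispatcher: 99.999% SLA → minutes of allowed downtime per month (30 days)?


Formula: allowed downtime = period * (100 - SLA) / 100
Period (month (30 days)) = 43200 minutes
Unavailability fraction = (100 - 99.999) / 100
Allowed downtime = 43200 * (100 - 99.999) / 100
Allowed downtime = 0.432 minutes

0.432 minutes


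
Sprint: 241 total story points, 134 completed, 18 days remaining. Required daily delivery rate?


Formula: Required rate = Remaining points / Days left
Remaining = 241 - 134 = 107 points
Required rate = 107 / 18 = 5.94 points/day

5.94 points/day


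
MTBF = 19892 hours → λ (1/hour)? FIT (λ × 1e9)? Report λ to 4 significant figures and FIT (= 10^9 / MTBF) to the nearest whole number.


Formula: λ = 1 / MTBF; FIT = λ × 1e9 = 1e9 / MTBF
λ = 1 / 19892 ≈ 5.027e-05 failures/hour
FIT = 1e9 / 19892 ≈ 50271 failures per 1e9 hours (nearest whole number)

λ = 5.027e-05 /h, FIT = 50271


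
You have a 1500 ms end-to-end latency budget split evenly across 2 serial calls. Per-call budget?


Formula: per_stage = total_budget / stages
per_stage = 1500 / 2
per_stage = 750.0 ms

750.0 ms


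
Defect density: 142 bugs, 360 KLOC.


Defect density = defects / KLOC
Defect density = 142 / 360
Defect density = 0.394 defects/KLOC

0.394 defects/KLOC


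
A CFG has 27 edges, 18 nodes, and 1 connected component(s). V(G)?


Formula: V(G) = E - N + 2P
V(G) = 27 - 18 + 2*1
V(G) = 9 + 2
V(G) = 11

11


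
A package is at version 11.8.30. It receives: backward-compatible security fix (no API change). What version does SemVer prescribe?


Current: 11.8.30
Change category: 'backward-compatible security fix (no API change)' → patch bump
SemVer rule: patch bump → increment PATCH (MAJOR and MINOR unchanged)
New: 11.8.31

11.8.31


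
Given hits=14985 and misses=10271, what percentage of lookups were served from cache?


Formula: hit rate = hits / (hits + misses) * 100
hit rate = 14985 / (14985 + 10271) * 100
hit rate = 14985 / 25256 * 100
hit rate = 59.33%

59.33%


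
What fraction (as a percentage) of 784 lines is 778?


Coverage = covered / total * 100
Coverage = 778 / 784 * 100
Coverage = 99.23%

99.23%


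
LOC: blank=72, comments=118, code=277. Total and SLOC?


Total LOC = blank + comment + code
Total LOC = 72 + 118 + 277 = 467
SLOC (source only) = code = 277

Total LOC: 467, SLOC: 277


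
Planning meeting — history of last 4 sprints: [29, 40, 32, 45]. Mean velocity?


Formula: Avg velocity = Total points / Number of sprints
Points: [29, 40, 32, 45]
Sum = 29 + 40 + 32 + 45 = 146
Avg velocity = 146 / 4 = 36.5 points/sprint

36.5 points/sprint


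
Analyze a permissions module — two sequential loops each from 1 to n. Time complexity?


Reasoning: sequential dominates: O(n) + O(n) = O(n)
Complexity: O(n)

O(n)


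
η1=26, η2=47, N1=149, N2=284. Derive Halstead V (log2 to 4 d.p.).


Formula: V = N * log2(η), where N = N1 + N2 and η = η1 + η2
η = 26 + 47 = 73
N = 149 + 284 = 433
log2(73) ≈ 6.1898
V = 433 * 6.1898 = 2680.18

2680.18


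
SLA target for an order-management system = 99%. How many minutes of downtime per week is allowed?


Formula: allowed downtime = period * (100 - SLA) / 100
Period (week) = 10080 minutes
Unavailability fraction = (100 - 99.0) / 100
Allowed downtime = 10080 * (100 - 99.0) / 100
Allowed downtime = 100.8 minutes

100.8 minutes


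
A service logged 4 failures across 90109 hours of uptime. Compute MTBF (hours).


Formula: MTBF = Total operating time / Number of failures
MTBF = 90109 / 4
MTBF = 22527.25 hours

22527.25 hours


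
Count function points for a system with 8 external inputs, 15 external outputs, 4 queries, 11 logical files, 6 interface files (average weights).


UFP = EI*4 + EO*5 + EQ*4 + ILF*10 + EIF*7
UFP = 8*4 + 15*5 + 4*4 + 11*10 + 6*7
UFP = 32 + 75 + 16 + 110 + 42
UFP = 275

275


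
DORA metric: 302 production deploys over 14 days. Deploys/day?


Formula: deployments per day = releases / days
= 302 / 14
= 21.571 deploys/day
(equivalently, 151.0 deploys/week)

21.571 deploys/day


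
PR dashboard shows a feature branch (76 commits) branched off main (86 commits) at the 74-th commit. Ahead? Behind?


Common ancestor: commit #74
feature commits after divergence: 76 - 74 = 2
main commits after divergence: 86 - 74 = 12
feature is 2 commits ahead of main
main is 12 commits ahead of feature

feature ahead: 2, main ahead: 12


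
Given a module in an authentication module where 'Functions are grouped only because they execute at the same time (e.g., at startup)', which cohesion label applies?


Reasoning: Related by timing only
Type: Temporal cohesion

Temporal cohesion


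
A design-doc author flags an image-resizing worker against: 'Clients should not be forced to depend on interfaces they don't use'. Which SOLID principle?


This describes the Interface Segregation Principle (ISP)

Interface Segregation Principle (ISP)


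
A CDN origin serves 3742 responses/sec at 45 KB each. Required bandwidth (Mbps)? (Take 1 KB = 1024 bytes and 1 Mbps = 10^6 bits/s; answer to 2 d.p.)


Formula: Mbps = payload_bytes * RPS * 8 / 1e6
Payload per request = 45 KB = 45 * 1024 = 46080 bytes
Total bytes/sec = 46080 * 3742 = 172431360
Total bits/sec = 172431360 * 8 = 1379450880
Mbps = 1379450880 / 1e6 = 1379.45

1379.45 Mbps


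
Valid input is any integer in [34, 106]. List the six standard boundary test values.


Range: [34, 106]
Boundaries: just below min, min, min+1, max-1, max, just above max
Values: [33, 34, 35, 105, 106, 107]

[33, 34, 35, 105, 106, 107]


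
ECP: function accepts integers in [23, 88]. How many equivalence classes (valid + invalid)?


Valid range: [23, 88]
Class 1: x < 23 — invalid
Class 2: 23 ≤ x ≤ 88 — valid
Class 3: x > 88 — invalid
Total equivalence classes: 3

3 equivalence classes


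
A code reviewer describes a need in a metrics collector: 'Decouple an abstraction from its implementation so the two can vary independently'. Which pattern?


This matches the Bridge pattern

Bridge


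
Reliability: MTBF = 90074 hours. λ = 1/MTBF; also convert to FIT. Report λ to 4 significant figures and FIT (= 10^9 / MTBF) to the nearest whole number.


Formula: λ = 1 / MTBF; FIT = λ × 1e9 = 1e9 / MTBF
λ = 1 / 90074 ≈ 1.110e-05 failures/hour
FIT = 1e9 / 90074 ≈ 11102 failures per 1e9 hours (nearest whole number)

λ = 1.110e-05 /h, FIT = 11102


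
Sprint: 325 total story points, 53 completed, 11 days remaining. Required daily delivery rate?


Formula: Required rate = Remaining points / Days left
Remaining = 325 - 53 = 272 points
Required rate = 272 / 11 = 24.73 points/day

24.73 points/day


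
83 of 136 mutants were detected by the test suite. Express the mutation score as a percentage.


Mutation score = killed / total * 100
Mutation score = 83 / 136 * 100
Mutation score = 61.03%

61.03%


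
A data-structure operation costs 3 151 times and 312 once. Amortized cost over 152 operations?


Formula: Amortized cost = Total cost / Operations
Total cost = (151 * 3) + (1 * 312)
Total cost = 453 + 312 = 765
Amortized = 765 / 152 = 5.0329

5.0329


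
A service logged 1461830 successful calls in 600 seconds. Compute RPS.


Formula: throughput = requests / seconds
throughput = 1461830 / 600
throughput = 2436.38 requests/second

2436.38 requests/second


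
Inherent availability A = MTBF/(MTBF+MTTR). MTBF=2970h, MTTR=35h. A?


Availability = MTBF / (MTBF + MTTR)
Availability = 2970 / (2970 + 35)
Availability = 2970 / 3005
Availability = 98.8353%

98.8353%


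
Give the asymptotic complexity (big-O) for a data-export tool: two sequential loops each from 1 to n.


Reasoning: sequential dominates: O(n) + O(n) = O(n)
Complexity: O(n)

O(n)


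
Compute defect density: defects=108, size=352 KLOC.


Defect density = defects / KLOC
Defect density = 108 / 352
Defect density = 0.307 defects/KLOC

0.307 defects/KLOC


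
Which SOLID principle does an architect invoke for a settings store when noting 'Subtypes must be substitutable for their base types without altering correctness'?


This describes the Liskov Substitution Principle (LSP)

Liskov Substitution Principle (LSP)


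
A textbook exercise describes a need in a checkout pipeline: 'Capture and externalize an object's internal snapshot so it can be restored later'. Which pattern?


This matches the Memento pattern

Memento


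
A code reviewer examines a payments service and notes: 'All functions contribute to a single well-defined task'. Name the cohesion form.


Reasoning: Best: single purpose
Type: Functional cohesion

Functional cohesion


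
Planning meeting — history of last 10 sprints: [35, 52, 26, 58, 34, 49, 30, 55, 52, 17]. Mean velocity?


Formula: Avg velocity = Total points / Number of sprints
Points: [35, 52, 26, 58, 34, 49, 30, 55, 52, 17]
Sum = 35 + 52 + 26 + 58 + 34 + 49 + 30 + 55 + 52 + 17 = 408
Avg velocity = 408 / 10 = 40.8 points/sprint

40.8 points/sprint


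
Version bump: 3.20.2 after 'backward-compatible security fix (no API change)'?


Current: 3.20.2
Change category: 'backward-compatible security fix (no API change)' → patch bump
SemVer rule: patch bump → increment PATCH (MAJOR and MINOR unchanged)
New: 3.20.3

3.20.3


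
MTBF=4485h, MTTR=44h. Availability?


Availability = MTBF / (MTBF + MTTR)
Availability = 4485 / (4485 + 44)
Availability = 4485 / 4529
Availability = 99.0285%

99.0285%


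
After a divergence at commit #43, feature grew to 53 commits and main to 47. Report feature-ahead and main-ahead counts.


Common ancestor: commit #43
feature commits after divergence: 53 - 43 = 10
main commits after divergence: 47 - 43 = 4
feature is 10 commits ahead of main
main is 4 commits ahead of feature

feature ahead: 10, main ahead: 4


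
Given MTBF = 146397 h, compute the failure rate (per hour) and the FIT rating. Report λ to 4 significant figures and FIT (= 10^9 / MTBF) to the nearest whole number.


Formula: λ = 1 / MTBF; FIT = λ × 1e9 = 1e9 / MTBF
λ = 1 / 146397 ≈ 6.831e-06 failures/hour
FIT = 1e9 / 146397 ≈ 6831 failures per 1e9 hours (nearest whole number)

λ = 6.831e-06 /h, FIT = 6831


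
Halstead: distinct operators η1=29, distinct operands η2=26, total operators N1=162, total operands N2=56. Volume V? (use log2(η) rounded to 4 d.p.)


Formula: V = N * log2(η), where N = N1 + N2 and η = η1 + η2
η = 29 + 26 = 55
N = 162 + 56 = 218
log2(55) ≈ 5.7814
V = 218 * 5.7814 = 1260.35

1260.35


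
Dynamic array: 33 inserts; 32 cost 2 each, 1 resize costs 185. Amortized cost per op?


Formula: Amortized cost = Total cost / Operations
Total cost = (32 * 2) + (1 * 185)
Total cost = 64 + 185 = 249
Amortized = 249 / 33 = 7.5455

7.5455


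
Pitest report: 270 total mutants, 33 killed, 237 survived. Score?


Mutation score = killed / total * 100
Mutation score = 33 / 270 * 100
Mutation score = 12.22%

12.22%


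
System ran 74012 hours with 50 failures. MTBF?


Formula: MTBF = Total operating time / Number of failures
MTBF = 74012 / 50
MTBF = 1480.24 hours

1480.24 hours


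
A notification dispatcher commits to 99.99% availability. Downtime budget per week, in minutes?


Formula: allowed downtime = period * (100 - SLA) / 100
Period (week) = 10080 minutes
Unavailability fraction = (100 - 99.99) / 100
Allowed downtime = 10080 * (100 - 99.99) / 100
Allowed downtime = 1.008 minutes

1.008 minutes


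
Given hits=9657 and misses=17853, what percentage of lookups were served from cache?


Formula: hit rate = hits / (hits + misses) * 100
hit rate = 9657 / (9657 + 17853) * 100
hit rate = 9657 / 27510 * 100
hit rate = 35.1%

35.1%


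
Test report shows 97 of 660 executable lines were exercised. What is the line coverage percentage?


Coverage = covered / total * 100
Coverage = 97 / 660 * 100
Coverage = 14.7%

14.7%


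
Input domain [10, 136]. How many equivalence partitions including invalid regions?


Valid range: [10, 136]
Class 1: x < 10 — invalid
Class 2: 10 ≤ x ≤ 136 — valid
Class 3: x > 136 — invalid
Total equivalence classes: 3

3 equivalence classes


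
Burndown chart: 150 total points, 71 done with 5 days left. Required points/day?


Formula: Required rate = Remaining points / Days left
Remaining = 150 - 71 = 79 points
Required rate = 79 / 5 = 15.8 points/day

15.8 points/day


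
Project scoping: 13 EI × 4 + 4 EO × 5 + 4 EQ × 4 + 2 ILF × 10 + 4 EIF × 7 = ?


UFP = EI*4 + EO*5 + EQ*4 + ILF*10 + EIF*7
UFP = 13*4 + 4*5 + 4*4 + 2*10 + 4*7
UFP = 52 + 20 + 16 + 20 + 28
UFP = 136

136


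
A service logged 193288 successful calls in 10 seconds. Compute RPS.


Formula: throughput = requests / seconds
throughput = 193288 / 10
throughput = 19328.8 requests/second

19328.8 requests/second


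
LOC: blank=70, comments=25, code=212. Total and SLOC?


Total LOC = blank + comment + code
Total LOC = 70 + 25 + 212 = 307
SLOC (source only) = code = 212

Total LOC: 307, SLOC: 212


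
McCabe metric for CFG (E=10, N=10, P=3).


Formula: V(G) = E - N + 2P
V(G) = 10 - 10 + 2*3
V(G) = 0 + 6
V(G) = 6

6


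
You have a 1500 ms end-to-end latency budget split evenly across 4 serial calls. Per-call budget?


Formula: per_stage = total_budget / stages
per_stage = 1500 / 4
per_stage = 375.0 ms

375.0 ms


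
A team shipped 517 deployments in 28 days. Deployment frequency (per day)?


Formula: deployments per day = releases / days
= 517 / 28
= 18.464 deploys/day
(equivalently, 129.25 deploys/week)

18.464 deploys/day


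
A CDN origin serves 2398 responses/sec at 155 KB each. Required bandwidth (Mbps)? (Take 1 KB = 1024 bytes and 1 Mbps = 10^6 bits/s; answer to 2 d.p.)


Formula: Mbps = payload_bytes * RPS * 8 / 1e6
Payload per request = 155 KB = 155 * 1024 = 158720 bytes
Total bytes/sec = 158720 * 2398 = 380610560
Total bits/sec = 380610560 * 8 = 3044884480
Mbps = 3044884480 / 1e6 = 3044.88

3044.88 Mbps


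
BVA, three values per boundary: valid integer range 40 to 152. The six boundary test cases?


Range: [40, 152]
Boundaries: just below min, min, min+1, max-1, max, just above max
Values: [39, 40, 41, 151, 152, 153]

[39, 40, 41, 151, 152, 153]


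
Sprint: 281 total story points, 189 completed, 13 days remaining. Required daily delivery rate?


Formula: Required rate = Remaining points / Days left
Remaining = 281 - 189 = 92 points
Required rate = 92 / 13 = 7.08 points/day

7.08 points/day


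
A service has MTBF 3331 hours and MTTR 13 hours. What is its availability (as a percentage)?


Availability = MTBF / (MTBF + MTTR)
Availability = 3331 / (3331 + 13)
Availability = 3331 / 3344
Availability = 99.6112%

99.6112%


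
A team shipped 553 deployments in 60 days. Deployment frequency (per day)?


Formula: deployments per day = releases / days
= 553 / 60
= 9.217 deploys/day
(equivalently, 64.52 deploys/week)

9.217 deploys/day


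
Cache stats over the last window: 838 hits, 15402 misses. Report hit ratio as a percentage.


Formula: hit rate = hits / (hits + misses) * 100
hit rate = 838 / (838 + 15402) * 100
hit rate = 838 / 16240 * 100
hit rate = 5.16%

5.16%


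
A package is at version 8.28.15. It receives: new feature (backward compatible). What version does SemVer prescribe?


Current: 8.28.15
Change category: 'new feature (backward compatible)' → minor bump
SemVer rule: minor bump → increment MINOR, reset PATCH to 0 (MAJOR unchanged)
New: 8.29.0

8.29.0


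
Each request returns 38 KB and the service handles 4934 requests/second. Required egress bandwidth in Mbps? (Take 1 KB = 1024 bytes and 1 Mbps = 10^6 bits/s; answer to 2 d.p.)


Formula: Mbps = payload_bytes * RPS * 8 / 1e6
Payload per request = 38 KB = 38 * 1024 = 38912 bytes
Total bytes/sec = 38912 * 4934 = 191991808
Total bits/sec = 191991808 * 8 = 1535934464
Mbps = 1535934464 / 1e6 = 1535.93

1535.93 Mbps


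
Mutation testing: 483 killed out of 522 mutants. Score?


Mutation score = killed / total * 100
Mutation score = 483 / 522 * 100
Mutation score = 92.53%

92.53%


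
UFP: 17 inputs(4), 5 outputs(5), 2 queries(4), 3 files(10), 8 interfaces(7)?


UFP = EI*4 + EO*5 + EQ*4 + ILF*10 + EIF*7
UFP = 17*4 + 5*5 + 2*4 + 3*10 + 8*7
UFP = 68 + 25 + 8 + 30 + 56
UFP = 187

187


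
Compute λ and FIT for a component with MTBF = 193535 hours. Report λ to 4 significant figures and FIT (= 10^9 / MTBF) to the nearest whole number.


Formula: λ = 1 / MTBF; FIT = λ × 1e9 = 1e9 / MTBF
λ = 1 / 193535 ≈ 5.167e-06 failures/hour
FIT = 1e9 / 193535 ≈ 5167 failures per 1e9 hours (nearest whole number)

λ = 5.167e-06 /h, FIT = 5167


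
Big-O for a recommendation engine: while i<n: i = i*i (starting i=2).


Reasoning: squaring drives double-exponential growth; iterations ~ log log n
Complexity: O(log log n)

O(log log n)


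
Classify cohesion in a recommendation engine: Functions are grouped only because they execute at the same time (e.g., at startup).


Reasoning: Related by timing only
Type: Temporal cohesion

Temporal cohesion


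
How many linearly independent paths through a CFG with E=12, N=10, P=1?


Formula: V(G) = E - N + 2P
V(G) = 12 - 10 + 2*1
V(G) = 2 + 2
V(G) = 4

4


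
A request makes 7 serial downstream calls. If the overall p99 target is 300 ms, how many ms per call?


Formula: per_stage = total_budget / stages
per_stage = 300 / 7
per_stage = 42.86 ms

42.86 ms


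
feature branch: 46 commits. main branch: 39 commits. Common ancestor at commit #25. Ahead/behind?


Common ancestor: commit #25
feature commits after divergence: 46 - 25 = 21
main commits after divergence: 39 - 25 = 14
feature is 21 commits ahead of main
main is 14 commits ahead of feature

feature ahead: 21, main ahead: 14


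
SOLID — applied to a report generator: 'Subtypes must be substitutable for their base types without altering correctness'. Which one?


This describes the Liskov Substitution Principle (LSP)

Liskov Substitution Principle (LSP)


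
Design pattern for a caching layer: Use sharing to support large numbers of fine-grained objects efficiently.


This matches the Flyweight pattern

Flyweight


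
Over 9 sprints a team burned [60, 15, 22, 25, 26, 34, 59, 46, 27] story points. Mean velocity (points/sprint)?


Formula: Avg velocity = Total points / Number of sprints
Points: [60, 15, 22, 25, 26, 34, 59, 46, 27]
Sum = 60 + 15 + 22 + 25 + 26 + 34 + 59 + 46 + 27 = 314
Avg velocity = 314 / 9 = 34.89 points/sprint

34.89 points/sprint


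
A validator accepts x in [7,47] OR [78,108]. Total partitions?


Valid ranges: [7,47] and [78,108]
Class 1: x < 7 — invalid
Class 2: 7 ≤ x ≤ 47 — valid
Class 3: 47 < x < 78 — invalid (gap between ranges)
Class 4: 78 ≤ x ≤ 108 — valid
Class 5: x > 108 — invalid
Total equivalence classes: 5

5 equivalence classes


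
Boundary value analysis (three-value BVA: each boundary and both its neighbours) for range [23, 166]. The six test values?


Range: [23, 166]
Boundaries: just below min, min, min+1, max-1, max, just above max
Values: [22, 23, 24, 165, 166, 167]

[22, 23, 24, 165, 166, 167]


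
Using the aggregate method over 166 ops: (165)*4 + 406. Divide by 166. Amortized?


Formula: Amortized cost = Total cost / Operations
Total cost = (165 * 4) + (1 * 406)
Total cost = 660 + 406 = 1066
Amortized = 1066 / 166 = 6.4217

6.4217


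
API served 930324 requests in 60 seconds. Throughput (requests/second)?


Formula: throughput = requests / seconds
throughput = 930324 / 60
throughput = 15505.4 requests/second

15505.4 requests/second


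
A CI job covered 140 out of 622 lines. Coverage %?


Coverage = covered / total * 100
Coverage = 140 / 622 * 100
Coverage = 22.51%

22.51%


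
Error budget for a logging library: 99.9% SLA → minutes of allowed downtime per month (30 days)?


Formula: allowed downtime = period * (100 - SLA) / 100
Period (month (30 days)) = 43200 minutes
Unavailability fraction = (100 - 99.9) / 100
Allowed downtime = 43200 * (100 - 99.9) / 100
Allowed downtime = 43.2 minutes

43.2 minutes


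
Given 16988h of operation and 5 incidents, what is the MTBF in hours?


Formula: MTBF = Total operating time / Number of failures
MTBF = 16988 / 5
MTBF = 3397.6 hours

3397.6 hours


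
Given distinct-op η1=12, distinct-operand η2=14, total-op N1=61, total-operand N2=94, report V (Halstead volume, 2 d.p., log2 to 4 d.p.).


Formula: V = N * log2(η), where N = N1 + N2 and η = η1 + η2
η = 12 + 14 = 26
N = 61 + 94 = 155
log2(26) ≈ 4.7004
V = 155 * 4.7004 = 728.56

728.56


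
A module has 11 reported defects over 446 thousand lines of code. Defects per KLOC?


Defect density = defects / KLOC
Defect density = 11 / 446
Defect density = 0.025 defects/KLOC

0.025 defects/KLOC


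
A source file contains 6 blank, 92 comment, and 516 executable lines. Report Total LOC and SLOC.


Total LOC = blank + comment + code
Total LOC = 6 + 92 + 516 = 614
SLOC (source only) = code = 516

Total LOC: 614, SLOC: 516


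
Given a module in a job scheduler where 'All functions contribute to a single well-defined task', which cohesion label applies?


Reasoning: Best: single purpose
Type: Functional cohesion

Functional cohesion


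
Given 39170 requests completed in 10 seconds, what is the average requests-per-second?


Formula: throughput = requests / seconds
throughput = 39170 / 10
throughput = 3917.0 requests/second

3917.0 requests/second


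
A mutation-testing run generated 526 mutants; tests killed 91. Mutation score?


Mutation score = killed / total * 100
Mutation score = 91 / 526 * 100
Mutation score = 17.3%

17.3%


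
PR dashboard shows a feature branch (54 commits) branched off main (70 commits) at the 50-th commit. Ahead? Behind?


Common ancestor: commit #50
feature commits after divergence: 54 - 50 = 4
main commits after divergence: 70 - 50 = 20
feature is 4 commits ahead of main
main is 20 commits ahead of feature

feature ahead: 4, main ahead: 20


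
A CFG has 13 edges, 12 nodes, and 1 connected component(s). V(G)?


Formula: V(G) = E - N + 2P
V(G) = 13 - 12 + 2*1
V(G) = 1 + 2
V(G) = 3

3


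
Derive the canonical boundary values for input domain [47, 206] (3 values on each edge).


Range: [47, 206]
Boundaries: just below min, min, min+1, max-1, max, just above max
Values: [46, 47, 48, 205, 206, 207]

[46, 47, 48, 205, 206, 207]


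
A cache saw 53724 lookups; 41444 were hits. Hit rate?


Formula: hit rate = hits / (hits + misses) * 100
hit rate = 41444 / (41444 + 12280) * 100
hit rate = 41444 / 53724 * 100
hit rate = 77.14%

77.14%


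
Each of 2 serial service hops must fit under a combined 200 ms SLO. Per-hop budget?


Formula: per_stage = total_budget / stages
per_stage = 200 / 2
per_stage = 100.0 ms

100.0 ms


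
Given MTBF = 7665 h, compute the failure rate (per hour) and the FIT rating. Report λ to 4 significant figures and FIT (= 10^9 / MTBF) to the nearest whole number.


Formula: λ = 1 / MTBF; FIT = λ × 1e9 = 1e9 / MTBF
λ = 1 / 7665 ≈ 1.305e-04 failures/hour
FIT = 1e9 / 7665 ≈ 130463 failures per 1e9 hours (nearest whole number)

λ = 1.305e-04 /h, FIT = 130463


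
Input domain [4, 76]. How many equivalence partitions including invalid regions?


Valid range: [4, 76]
Class 1: x < 4 — invalid
Class 2: 4 ≤ x ≤ 76 — valid
Class 3: x > 76 — invalid
Total equivalence classes: 3

3 equivalence classes


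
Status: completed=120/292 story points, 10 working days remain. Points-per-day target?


Formula: Required rate = Remaining points / Days left
Remaining = 292 - 120 = 172 points
Required rate = 172 / 10 = 17.2 points/day

17.2 points/day


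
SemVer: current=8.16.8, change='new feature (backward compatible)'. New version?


Current: 8.16.8
Change category: 'new feature (backward compatible)' → minor bump
SemVer rule: minor bump → increment MINOR, reset PATCH to 0 (MAJOR unchanged)
New: 8.17.0

8.17.0


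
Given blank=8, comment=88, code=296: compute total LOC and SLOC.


Total LOC = blank + comment + code
Total LOC = 8 + 88 + 296 = 392
SLOC (source only) = code = 296

Total LOC: 392, SLOC: 296


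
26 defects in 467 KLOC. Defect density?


Defect density = defects / KLOC
Defect density = 26 / 467
Defect density = 0.056 defects/KLOC

0.056 defects/KLOC


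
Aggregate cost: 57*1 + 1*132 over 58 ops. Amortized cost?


Formula: Amortized cost = Total cost / Operations
Total cost = (57 * 1) + (1 * 132)
Total cost = 57 + 132 = 189
Amortized = 189 / 58 = 3.2586

3.2586


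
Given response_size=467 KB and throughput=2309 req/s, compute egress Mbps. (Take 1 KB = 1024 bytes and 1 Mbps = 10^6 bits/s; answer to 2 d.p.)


Formula: Mbps = payload_bytes * RPS * 8 / 1e6
Payload per request = 467 KB = 467 * 1024 = 478208 bytes
Total bytes/sec = 478208 * 2309 = 1104182272
Total bits/sec = 1104182272 * 8 = 8833458176
Mbps = 8833458176 / 1e6 = 8833.46

8833.46 Mbps


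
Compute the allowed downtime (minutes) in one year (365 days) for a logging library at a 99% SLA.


Formula: allowed downtime = period * (100 - SLA) / 100
Period (year (365 days)) = 525600 minutes
Unavailability fraction = (100 - 99.0) / 100
Allowed downtime = 525600 * (100 - 99.0) / 100
Allowed downtime = 5256.0 minutes

5256.0 minutes


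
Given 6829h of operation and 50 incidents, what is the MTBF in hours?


Formula: MTBF = Total operating time / Number of failures
MTBF = 6829 / 50
MTBF = 136.58 hours

136.58 hours


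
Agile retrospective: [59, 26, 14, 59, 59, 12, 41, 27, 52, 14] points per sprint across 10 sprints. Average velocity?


Formula: Avg velocity = Total points / Number of sprints
Points: [59, 26, 14, 59, 59, 12, 41, 27, 52, 14]
Sum = 59 + 26 + 14 + 59 + 59 + 12 + 41 + 27 + 52 + 14 = 363
Avg velocity = 363 / 10 = 36.3 points/sprint

36.3 points/sprint
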